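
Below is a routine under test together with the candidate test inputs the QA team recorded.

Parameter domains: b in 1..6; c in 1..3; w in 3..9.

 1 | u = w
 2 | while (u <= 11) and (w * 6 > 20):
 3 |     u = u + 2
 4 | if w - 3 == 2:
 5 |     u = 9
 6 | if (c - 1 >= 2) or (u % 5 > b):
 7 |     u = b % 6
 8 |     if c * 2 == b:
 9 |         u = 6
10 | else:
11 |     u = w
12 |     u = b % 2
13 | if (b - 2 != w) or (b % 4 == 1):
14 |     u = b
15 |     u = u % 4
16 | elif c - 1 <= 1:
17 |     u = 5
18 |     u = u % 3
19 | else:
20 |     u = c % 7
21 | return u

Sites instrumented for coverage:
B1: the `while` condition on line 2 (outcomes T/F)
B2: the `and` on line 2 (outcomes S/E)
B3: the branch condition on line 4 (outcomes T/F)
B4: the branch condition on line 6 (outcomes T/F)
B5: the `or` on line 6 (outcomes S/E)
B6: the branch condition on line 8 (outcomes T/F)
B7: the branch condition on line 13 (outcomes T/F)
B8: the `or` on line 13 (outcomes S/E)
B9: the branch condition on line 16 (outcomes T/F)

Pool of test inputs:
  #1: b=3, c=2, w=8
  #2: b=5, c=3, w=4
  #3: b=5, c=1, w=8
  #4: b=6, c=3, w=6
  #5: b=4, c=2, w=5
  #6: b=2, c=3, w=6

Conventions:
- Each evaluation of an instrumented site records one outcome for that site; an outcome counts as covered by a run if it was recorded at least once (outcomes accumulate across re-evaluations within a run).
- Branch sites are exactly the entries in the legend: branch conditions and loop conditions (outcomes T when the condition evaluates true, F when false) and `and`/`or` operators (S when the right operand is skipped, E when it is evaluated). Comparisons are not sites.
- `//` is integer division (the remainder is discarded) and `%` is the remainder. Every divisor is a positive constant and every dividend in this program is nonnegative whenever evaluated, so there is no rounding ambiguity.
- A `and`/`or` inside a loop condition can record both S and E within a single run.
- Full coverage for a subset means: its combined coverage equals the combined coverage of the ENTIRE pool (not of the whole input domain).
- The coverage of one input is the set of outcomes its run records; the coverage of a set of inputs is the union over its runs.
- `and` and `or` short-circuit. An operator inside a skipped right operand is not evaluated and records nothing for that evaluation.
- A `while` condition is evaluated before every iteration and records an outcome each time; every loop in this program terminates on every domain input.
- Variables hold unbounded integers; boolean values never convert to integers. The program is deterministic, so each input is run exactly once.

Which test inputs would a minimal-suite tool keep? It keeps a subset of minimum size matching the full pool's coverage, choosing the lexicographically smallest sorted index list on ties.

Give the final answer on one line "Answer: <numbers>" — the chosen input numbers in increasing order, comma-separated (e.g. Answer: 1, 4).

input #1 (b=3, c=2, w=8): events B2->E, B1->T, B2->E, B1->T, B2->S, B1->F, B3->F, B5->E, B4->F, B8->S, B7->T; covers B1=T, B1=F, B2=S, B2=E, B3=F, B4=F, B5=E, B7=T, B8=S
input #2 (b=5, c=3, w=4): events B2->E, B1->T, B2->E, B1->T, B2->E, B1->T, B2->E, B1->T, B2->S, B1->F, B3->F, B5->S, B4->T, B6->F, ...; covers B1=T, B1=F, B2=S, B2=E, B3=F, B4=T, B5=S, B6=F, B7=T, B8=S
input #3 (b=5, c=1, w=8): events B2->E, B1->T, B2->E, B1->T, B2->S, B1->F, B3->F, B5->E, B4->F, B8->S, B7->T; covers B1=T, B1=F, B2=S, B2=E, B3=F, B4=F, B5=E, B7=T, B8=S
input #4 (b=6, c=3, w=6): events B2->E, B1->T, B2->E, B1->T, B2->E, B1->T, B2->S, B1->F, B3->F, B5->S, B4->T, B6->T, B8->S, B7->T; covers B1=T, B1=F, B2=S, B2=E, B3=F, B4=T, B5=S, B6=T, B7=T, B8=S
input #5 (b=4, c=2, w=5): events B2->E, B1->T, B2->E, B1->T, B2->E, B1->T, B2->E, B1->T, B2->S, B1->F, B3->T, B5->E, B4->F, B8->S, ...; covers B1=T, B1=F, B2=S, B2=E, B3=T, B4=F, B5=E, B7=T, B8=S
input #6 (b=2, c=3, w=6): events B2->E, B1->T, B2->E, B1->T, B2->E, B1->T, B2->S, B1->F, B3->F, B5->S, B4->T, B6->F, B8->S, B7->T; covers B1=T, B1=F, B2=S, B2=E, B3=F, B4=T, B5=S, B6=F, B7=T, B8=S
together the pool reaches 14 outcomes: B1=T, B1=F, B2=S, B2=E, B3=T, B3=F, B4=T, B4=F, B5=S, B5=E, B6=T, B6=F, B7=T, B8=S
no size-1 subset reaches all 14 outcomes (best union: 10/14)
no size-2 subset reaches all 14 outcomes (best union: 13/14)
inputs {2, 4, 5} (size 3) cover everything; no size-3 subset with a lexicographically smaller index list covers all 14

Answer: 2, 4, 5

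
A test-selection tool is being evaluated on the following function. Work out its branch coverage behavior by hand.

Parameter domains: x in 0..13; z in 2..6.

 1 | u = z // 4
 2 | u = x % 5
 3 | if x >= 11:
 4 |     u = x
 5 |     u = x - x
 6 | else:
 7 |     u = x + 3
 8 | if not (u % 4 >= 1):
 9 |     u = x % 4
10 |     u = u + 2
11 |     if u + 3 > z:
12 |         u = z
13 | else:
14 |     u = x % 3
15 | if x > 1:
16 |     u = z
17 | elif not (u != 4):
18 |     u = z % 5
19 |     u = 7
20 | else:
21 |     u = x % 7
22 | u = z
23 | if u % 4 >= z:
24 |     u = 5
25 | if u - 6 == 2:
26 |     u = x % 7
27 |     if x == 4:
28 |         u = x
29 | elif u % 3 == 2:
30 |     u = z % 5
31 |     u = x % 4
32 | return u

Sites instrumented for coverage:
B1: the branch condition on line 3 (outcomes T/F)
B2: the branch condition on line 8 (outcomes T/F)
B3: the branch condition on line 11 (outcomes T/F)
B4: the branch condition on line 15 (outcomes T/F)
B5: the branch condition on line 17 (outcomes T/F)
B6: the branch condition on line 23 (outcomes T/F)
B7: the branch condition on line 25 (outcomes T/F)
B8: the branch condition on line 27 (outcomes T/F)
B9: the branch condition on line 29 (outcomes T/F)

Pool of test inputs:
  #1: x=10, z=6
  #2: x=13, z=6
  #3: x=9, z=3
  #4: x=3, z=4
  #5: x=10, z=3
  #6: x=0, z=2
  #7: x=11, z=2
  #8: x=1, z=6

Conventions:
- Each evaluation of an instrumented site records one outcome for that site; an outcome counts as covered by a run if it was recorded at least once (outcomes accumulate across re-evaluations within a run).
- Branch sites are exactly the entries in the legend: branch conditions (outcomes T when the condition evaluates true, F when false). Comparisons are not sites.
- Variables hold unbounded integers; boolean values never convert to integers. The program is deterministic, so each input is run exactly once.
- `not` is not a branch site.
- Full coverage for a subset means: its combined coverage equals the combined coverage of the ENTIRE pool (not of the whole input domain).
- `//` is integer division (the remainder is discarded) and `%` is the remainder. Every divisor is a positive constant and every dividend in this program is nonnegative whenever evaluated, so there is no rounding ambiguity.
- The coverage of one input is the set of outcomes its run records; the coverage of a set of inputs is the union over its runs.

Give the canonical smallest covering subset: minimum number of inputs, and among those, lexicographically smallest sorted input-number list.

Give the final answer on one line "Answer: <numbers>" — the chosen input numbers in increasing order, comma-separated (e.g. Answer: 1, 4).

input #1 (x=10, z=6): events B1->F, B2->F, B4->T, B6->F, B7->F, B9->F; covers B1=F, B2=F, B4=T, B6=F, B7=F, B9=F
input #2 (x=13, z=6): events B1->T, B2->T, B3->F, B4->T, B6->F, B7->F, B9->F; covers B1=T, B2=T, B3=F, B4=T, B6=F, B7=F, B9=F
input #3 (x=9, z=3): events B1->F, B2->T, B3->T, B4->T, B6->T, B7->F, B9->T; covers B1=F, B2=T, B3=T, B4=T, B6=T, B7=F, B9=T
input #4 (x=3, z=4): events B1->F, B2->F, B4->T, B6->F, B7->F, B9->F; covers B1=F, B2=F, B4=T, B6=F, B7=F, B9=F
input #5 (x=10, z=3): events B1->F, B2->F, B4->T, B6->T, B7->F, B9->T; covers B1=F, B2=F, B4=T, B6=T, B7=F, B9=T
input #6 (x=0, z=2): events B1->F, B2->F, B4->F, B5->F, B6->T, B7->F, B9->T; covers B1=F, B2=F, B4=F, B5=F, B6=T, B7=F, B9=T
input #7 (x=11, z=2): events B1->T, B2->T, B3->T, B4->T, B6->T, B7->F, B9->T; covers B1=T, B2=T, B3=T, B4=T, B6=T, B7=F, B9=T
input #8 (x=1, z=6): events B1->F, B2->T, B3->F, B4->F, B5->F, B6->F, B7->F, B9->F; covers B1=F, B2=T, B3=F, B4=F, B5=F, B6=F, B7=F, B9=F
pool-wide coverage (14 outcomes): B1=T, B1=F, B2=T, B2=F, B3=T, B3=F, B4=T, B4=F, B5=F, B6=T, B6=F, B7=F, B9=T, B9=F
no size-1 subset reaches all 14 outcomes (best union: 8/14)
no size-2 subset reaches all 14 outcomes (best union: 13/14)
the canonical winner is {1, 7, 8}: size 3, full 14-outcome coverage, earliest index list among size-3 covers

Answer: 1, 7, 8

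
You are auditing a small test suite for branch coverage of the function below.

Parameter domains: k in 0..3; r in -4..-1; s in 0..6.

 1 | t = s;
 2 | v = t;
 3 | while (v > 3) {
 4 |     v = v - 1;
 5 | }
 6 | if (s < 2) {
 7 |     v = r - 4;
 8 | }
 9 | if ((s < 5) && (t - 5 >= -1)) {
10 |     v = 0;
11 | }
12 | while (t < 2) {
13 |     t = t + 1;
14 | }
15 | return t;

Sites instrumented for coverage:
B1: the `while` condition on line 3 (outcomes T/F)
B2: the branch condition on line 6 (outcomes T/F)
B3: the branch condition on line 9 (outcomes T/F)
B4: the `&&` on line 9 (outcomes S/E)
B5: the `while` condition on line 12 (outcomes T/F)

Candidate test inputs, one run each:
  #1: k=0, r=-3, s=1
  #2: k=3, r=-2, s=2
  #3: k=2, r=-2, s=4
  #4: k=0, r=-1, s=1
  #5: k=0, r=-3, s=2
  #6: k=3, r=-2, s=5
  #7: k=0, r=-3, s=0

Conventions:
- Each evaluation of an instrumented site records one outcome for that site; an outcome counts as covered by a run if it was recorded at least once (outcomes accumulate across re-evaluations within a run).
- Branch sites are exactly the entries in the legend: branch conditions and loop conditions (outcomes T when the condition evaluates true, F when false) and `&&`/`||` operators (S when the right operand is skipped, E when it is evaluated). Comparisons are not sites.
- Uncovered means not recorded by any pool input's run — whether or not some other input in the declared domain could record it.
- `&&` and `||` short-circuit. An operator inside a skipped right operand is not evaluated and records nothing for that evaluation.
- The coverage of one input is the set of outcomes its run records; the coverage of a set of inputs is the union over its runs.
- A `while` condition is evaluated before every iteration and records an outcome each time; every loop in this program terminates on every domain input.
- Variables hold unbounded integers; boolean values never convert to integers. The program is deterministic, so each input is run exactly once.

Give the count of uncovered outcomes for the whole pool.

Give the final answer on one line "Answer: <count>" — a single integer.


test 1 (k=0, r=-3, s=1) fires B1->F, B2->T, B4->E, B3->F, B5->T, B5->F; hits B1=F, B2=T, B3=F, B4=E, B5=T, B5=F
test 2 (k=3, r=-2, s=2) fires B1->F, B2->F, B4->E, B3->F, B5->F; hits B1=F, B2=F, B3=F, B4=E, B5=F
test 3 (k=2, r=-2, s=4) fires B1->T, B1->F, B2->F, B4->E, B3->T, B5->F; hits B1=T, B1=F, B2=F, B3=T, B4=E, B5=F
test 4 (k=0, r=-1, s=1) fires B1->F, B2->T, B4->E, B3->F, B5->T, B5->F; hits B1=F, B2=T, B3=F, B4=E, B5=T, B5=F
test 5 (k=0, r=-3, s=2) fires B1->F, B2->F, B4->E, B3->F, B5->F; hits B1=F, B2=F, B3=F, B4=E, B5=F
test 6 (k=3, r=-2, s=5) fires B1->T, B1->T, B1->F, B2->F, B4->S, B3->F, B5->F; hits B1=T, B1=F, B2=F, B3=F, B4=S, B5=F
test 7 (k=0, r=-3, s=0) fires B1->F, B2->T, B4->E, B3->F, B5->T, B5->T, B5->F; hits B1=F, B2=T, B3=F, B4=E, B5=T, B5=F
union over the pool: B1=T, B1=F, B2=T, B2=F, B3=T, B3=F, B4=S, B4=E, B5=T, B5=F
uncovered (0 of 10): none
Answer: 0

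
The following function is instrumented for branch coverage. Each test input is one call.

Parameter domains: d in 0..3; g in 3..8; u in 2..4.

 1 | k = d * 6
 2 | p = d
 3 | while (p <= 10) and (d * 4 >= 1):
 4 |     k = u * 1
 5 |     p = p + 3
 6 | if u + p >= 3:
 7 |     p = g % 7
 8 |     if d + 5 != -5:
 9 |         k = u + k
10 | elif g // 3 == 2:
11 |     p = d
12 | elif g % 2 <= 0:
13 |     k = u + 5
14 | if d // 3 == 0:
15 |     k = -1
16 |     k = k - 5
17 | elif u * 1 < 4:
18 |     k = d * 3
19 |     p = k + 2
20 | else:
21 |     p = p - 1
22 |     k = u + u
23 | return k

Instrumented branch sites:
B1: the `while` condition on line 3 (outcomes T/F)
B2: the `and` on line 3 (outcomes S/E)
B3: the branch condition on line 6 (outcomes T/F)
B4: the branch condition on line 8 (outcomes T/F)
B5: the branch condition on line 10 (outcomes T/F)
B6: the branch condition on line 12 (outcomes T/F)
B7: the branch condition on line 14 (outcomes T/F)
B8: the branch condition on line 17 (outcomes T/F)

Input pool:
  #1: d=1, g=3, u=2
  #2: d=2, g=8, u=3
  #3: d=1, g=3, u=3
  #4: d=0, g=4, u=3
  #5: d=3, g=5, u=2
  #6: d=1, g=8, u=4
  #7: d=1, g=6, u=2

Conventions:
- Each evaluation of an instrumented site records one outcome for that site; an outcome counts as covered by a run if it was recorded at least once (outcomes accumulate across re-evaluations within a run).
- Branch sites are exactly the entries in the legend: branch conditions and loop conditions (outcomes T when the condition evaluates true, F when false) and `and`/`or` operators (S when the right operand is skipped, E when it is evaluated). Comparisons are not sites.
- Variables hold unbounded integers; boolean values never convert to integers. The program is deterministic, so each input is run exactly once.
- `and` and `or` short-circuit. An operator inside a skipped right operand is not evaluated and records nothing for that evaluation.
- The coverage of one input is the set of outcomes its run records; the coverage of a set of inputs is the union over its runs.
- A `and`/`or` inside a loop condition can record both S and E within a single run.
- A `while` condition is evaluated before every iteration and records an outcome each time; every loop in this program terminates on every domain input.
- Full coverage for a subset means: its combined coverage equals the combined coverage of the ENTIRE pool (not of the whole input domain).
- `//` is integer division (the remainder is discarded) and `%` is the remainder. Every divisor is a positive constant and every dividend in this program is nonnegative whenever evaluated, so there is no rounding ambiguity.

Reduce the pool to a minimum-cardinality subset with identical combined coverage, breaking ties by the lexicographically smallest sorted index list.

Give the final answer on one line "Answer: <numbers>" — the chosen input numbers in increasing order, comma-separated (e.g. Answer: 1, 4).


input #1, d=1, g=3, u=2: events B2->E, B1->T, B2->E, B1->T, B2->E, B1->T, B2->E, B1->T, B2->S, B1->F, B3->T, B4->T, B7->T; outcomes B1=T, B1=F, B2=S, B2=E, B3=T, B4=T, B7=T
input #2, d=2, g=8, u=3: events B2->E, B1->T, B2->E, B1->T, B2->E, B1->T, B2->S, B1->F, B3->T, B4->T, B7->T; outcomes B1=T, B1=F, B2=S, B2=E, B3=T, B4=T, B7=T
input #3, d=1, g=3, u=3: events B2->E, B1->T, B2->E, B1->T, B2->E, B1->T, B2->E, B1->T, B2->S, B1->F, B3->T, B4->T, B7->T; outcomes B1=T, B1=F, B2=S, B2=E, B3=T, B4=T, B7=T
input #4, d=0, g=4, u=3: events B2->E, B1->F, B3->T, B4->T, B7->T; outcomes B1=F, B2=E, B3=T, B4=T, B7=T
input #5, d=3, g=5, u=2: events B2->E, B1->T, B2->E, B1->T, B2->E, B1->T, B2->S, B1->F, B3->T, B4->T, B7->F, B8->T; outcomes B1=T, B1=F, B2=S, B2=E, B3=T, B4=T, B7=F, B8=T
input #6, d=1, g=8, u=4: events B2->E, B1->T, B2->E, B1->T, B2->E, B1->T, B2->E, B1->T, B2->S, B1->F, B3->T, B4->T, B7->T; outcomes B1=T, B1=F, B2=S, B2=E, B3=T, B4=T, B7=T
input #7, d=1, g=6, u=2: events B2->E, B1->T, B2->E, B1->T, B2->E, B1->T, B2->E, B1->T, B2->S, B1->F, B3->T, B4->T, B7->T; outcomes B1=T, B1=F, B2=S, B2=E, B3=T, B4=T, B7=T
pool-wide coverage (9 outcomes): B1=T, B1=F, B2=S, B2=E, B3=T, B4=T, B7=T, B7=F, B8=T
every size-1 subset falls short of the 9 outcomes (best: 8/9)
the canonical winner is {1, 5}: size 2, full 9-outcome coverage, earliest index list among size-2 covers
Answer: 1, 5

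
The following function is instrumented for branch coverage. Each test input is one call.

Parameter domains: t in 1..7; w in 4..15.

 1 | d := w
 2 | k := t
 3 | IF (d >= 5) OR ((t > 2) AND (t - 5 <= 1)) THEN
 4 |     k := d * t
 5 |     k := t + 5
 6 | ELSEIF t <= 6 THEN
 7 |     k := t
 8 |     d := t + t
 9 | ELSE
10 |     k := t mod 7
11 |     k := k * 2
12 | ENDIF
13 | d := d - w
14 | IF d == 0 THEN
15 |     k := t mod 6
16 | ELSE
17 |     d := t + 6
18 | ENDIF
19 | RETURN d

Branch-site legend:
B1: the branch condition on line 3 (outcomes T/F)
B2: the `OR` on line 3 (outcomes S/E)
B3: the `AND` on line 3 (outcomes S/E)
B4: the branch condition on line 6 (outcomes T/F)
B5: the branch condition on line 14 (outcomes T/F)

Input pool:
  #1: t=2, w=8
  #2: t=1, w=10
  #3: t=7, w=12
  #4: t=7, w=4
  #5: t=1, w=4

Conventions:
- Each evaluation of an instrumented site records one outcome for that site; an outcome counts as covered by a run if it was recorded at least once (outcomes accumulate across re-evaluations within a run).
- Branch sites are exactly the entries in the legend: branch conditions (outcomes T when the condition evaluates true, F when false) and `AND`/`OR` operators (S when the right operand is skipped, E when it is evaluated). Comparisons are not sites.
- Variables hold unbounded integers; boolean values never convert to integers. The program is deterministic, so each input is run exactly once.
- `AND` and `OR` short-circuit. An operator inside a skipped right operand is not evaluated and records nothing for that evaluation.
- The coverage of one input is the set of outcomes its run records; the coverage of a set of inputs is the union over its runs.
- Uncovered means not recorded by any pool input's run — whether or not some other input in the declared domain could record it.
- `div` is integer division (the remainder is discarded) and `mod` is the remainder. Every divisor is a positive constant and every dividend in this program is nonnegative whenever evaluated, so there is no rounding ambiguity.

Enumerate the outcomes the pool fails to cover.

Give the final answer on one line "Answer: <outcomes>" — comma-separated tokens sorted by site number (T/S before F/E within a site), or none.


#1 (t=2, w=8) -> covered: B1=T, B2=S, B5=T
#2 (t=1, w=10) -> covered: B1=T, B2=S, B5=T
#3 (t=7, w=12) -> covered: B1=T, B2=S, B5=T
#4 (t=7, w=4) -> covered: B1=F, B2=E, B3=E, B4=F, B5=T
#5 (t=1, w=4) -> covered: B1=F, B2=E, B3=S, B4=T, B5=F
union over the pool: B1=T, B1=F, B2=S, B2=E, B3=S, B3=E, B4=T, B4=F, B5=T, B5=F
uncovered (0 of 10): none
Answer: none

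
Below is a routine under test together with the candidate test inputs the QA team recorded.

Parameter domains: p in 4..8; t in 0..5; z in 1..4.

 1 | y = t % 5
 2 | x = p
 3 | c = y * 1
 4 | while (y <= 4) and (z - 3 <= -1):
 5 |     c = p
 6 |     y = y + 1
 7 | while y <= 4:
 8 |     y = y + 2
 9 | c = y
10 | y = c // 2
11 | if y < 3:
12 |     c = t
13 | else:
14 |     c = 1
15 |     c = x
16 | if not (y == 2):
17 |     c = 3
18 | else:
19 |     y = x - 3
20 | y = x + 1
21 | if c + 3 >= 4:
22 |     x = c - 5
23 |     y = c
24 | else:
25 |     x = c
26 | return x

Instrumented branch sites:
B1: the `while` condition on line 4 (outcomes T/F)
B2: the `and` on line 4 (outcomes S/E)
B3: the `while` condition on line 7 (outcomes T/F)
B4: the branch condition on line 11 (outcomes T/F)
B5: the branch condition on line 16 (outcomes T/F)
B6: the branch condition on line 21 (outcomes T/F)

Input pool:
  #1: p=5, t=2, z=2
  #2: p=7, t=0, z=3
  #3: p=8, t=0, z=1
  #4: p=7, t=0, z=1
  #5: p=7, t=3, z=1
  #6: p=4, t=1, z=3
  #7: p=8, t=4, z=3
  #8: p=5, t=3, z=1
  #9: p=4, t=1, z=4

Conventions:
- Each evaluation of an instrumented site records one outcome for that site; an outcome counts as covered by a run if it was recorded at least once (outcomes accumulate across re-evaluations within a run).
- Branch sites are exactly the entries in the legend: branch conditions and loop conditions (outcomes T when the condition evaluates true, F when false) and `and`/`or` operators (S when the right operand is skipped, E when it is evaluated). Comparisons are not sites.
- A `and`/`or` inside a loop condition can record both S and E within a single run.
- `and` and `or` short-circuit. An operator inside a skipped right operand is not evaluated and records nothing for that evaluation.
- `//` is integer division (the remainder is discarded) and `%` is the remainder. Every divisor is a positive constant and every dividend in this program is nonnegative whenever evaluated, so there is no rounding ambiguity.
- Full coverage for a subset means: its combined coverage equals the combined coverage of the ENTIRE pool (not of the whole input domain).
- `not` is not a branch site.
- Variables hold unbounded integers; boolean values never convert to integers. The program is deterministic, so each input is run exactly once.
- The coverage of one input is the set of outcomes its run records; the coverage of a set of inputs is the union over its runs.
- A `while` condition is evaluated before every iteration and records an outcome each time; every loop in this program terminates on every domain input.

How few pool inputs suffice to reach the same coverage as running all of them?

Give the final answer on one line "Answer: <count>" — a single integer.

test 1 (p=5, t=2, z=2) fires B2->E, B1->T, B2->E, B1->T, B2->E, B1->T, B2->S, B1->F, B3->F, B4->T, B5->F, B6->T; hits B1=T, B1=F, B2=S, B2=E, B3=F, B4=T, B5=F, B6=T
test 2 (p=7, t=0, z=3) fires B2->E, B1->F, B3->T, B3->T, B3->T, B3->F, B4->F, B5->T, B6->T; hits B1=F, B2=E, B3=T, B3=F, B4=F, B5=T, B6=T
test 3 (p=8, t=0, z=1) fires B2->E, B1->T, B2->E, B1->T, B2->E, B1->T, B2->E, B1->T, B2->E, B1->T, B2->S, B1->F, B3->F, B4->T, ...; hits B1=T, B1=F, B2=S, B2=E, B3=F, B4=T, B5=F, B6=F
test 4 (p=7, t=0, z=1) fires B2->E, B1->T, B2->E, B1->T, B2->E, B1->T, B2->E, B1->T, B2->E, B1->T, B2->S, B1->F, B3->F, B4->T, ...; hits B1=T, B1=F, B2=S, B2=E, B3=F, B4=T, B5=F, B6=F
test 5 (p=7, t=3, z=1) fires B2->E, B1->T, B2->E, B1->T, B2->S, B1->F, B3->F, B4->T, B5->F, B6->T; hits B1=T, B1=F, B2=S, B2=E, B3=F, B4=T, B5=F, B6=T
test 6 (p=4, t=1, z=3) fires B2->E, B1->F, B3->T, B3->T, B3->F, B4->T, B5->F, B6->T; hits B1=F, B2=E, B3=T, B3=F, B4=T, B5=F, B6=T
test 7 (p=8, t=4, z=3) fires B2->E, B1->F, B3->T, B3->F, B4->F, B5->T, B6->T; hits B1=F, B2=E, B3=T, B3=F, B4=F, B5=T, B6=T
test 8 (p=5, t=3, z=1) fires B2->E, B1->T, B2->E, B1->T, B2->S, B1->F, B3->F, B4->T, B5->F, B6->T; hits B1=T, B1=F, B2=S, B2=E, B3=F, B4=T, B5=F, B6=T
test 9 (p=4, t=1, z=4) fires B2->E, B1->F, B3->T, B3->T, B3->F, B4->T, B5->F, B6->T; hits B1=F, B2=E, B3=T, B3=F, B4=T, B5=F, B6=T
the full pool covers 12 outcomes: B1=T, B1=F, B2=S, B2=E, B3=T, B3=F, B4=T, B4=F, B5=T, B5=F, B6=T, B6=F
no size-1 subset reaches all 12 outcomes (best union: 8/12)
inputs {2, 3} (size 2) cover everything; no size-2 subset with a lexicographically smaller index list covers all 12

Answer: 2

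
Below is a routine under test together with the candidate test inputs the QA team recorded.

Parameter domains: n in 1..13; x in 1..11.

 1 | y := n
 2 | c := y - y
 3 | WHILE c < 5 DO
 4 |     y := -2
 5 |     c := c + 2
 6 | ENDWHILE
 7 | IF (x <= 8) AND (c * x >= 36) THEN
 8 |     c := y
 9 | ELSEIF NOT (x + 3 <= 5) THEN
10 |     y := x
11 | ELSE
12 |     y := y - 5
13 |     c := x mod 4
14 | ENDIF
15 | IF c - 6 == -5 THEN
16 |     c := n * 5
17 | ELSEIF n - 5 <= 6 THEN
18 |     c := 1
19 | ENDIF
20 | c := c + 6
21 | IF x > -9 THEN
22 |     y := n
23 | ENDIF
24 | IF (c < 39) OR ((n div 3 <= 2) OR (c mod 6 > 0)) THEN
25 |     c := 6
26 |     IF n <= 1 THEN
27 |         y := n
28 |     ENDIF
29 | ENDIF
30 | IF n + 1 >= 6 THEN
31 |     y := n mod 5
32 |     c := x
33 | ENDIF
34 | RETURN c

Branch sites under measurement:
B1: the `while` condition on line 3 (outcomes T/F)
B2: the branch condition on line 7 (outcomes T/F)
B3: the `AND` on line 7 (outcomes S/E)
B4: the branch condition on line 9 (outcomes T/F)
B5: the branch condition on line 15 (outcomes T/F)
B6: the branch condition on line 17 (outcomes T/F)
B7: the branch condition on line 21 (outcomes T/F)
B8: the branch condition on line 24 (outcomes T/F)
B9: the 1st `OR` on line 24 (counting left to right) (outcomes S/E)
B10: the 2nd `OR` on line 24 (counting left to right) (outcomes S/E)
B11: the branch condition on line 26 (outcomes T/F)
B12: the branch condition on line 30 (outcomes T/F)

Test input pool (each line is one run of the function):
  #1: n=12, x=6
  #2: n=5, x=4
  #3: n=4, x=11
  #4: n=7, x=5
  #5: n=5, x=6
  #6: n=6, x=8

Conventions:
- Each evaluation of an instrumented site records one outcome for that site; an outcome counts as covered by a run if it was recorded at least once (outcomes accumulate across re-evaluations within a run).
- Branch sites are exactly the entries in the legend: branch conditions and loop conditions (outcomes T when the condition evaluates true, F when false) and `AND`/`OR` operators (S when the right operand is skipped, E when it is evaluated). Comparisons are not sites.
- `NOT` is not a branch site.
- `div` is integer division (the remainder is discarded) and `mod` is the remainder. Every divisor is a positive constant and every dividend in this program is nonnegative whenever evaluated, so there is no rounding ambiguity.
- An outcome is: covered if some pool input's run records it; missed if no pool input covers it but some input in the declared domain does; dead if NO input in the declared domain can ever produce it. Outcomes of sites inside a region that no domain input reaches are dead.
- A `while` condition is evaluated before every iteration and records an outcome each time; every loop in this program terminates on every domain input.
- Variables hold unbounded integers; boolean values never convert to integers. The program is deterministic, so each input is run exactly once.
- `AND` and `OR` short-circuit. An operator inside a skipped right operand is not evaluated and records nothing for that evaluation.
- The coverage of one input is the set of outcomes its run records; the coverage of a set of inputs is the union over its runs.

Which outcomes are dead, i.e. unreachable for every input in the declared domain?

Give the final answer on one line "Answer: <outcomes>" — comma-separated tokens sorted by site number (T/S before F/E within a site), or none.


running all 143 domain inputs and tallying outcomes:
  B7=F: no domain input ever produces it -> dead
  reachable outcomes have witnesses, e.g. B1=T (e.g. n=1, x=1), B1=F (e.g. n=1, x=1), B2=T (e.g. n=1, x=6), B2=F (e.g. n=1, x=1)
Answer: B7=F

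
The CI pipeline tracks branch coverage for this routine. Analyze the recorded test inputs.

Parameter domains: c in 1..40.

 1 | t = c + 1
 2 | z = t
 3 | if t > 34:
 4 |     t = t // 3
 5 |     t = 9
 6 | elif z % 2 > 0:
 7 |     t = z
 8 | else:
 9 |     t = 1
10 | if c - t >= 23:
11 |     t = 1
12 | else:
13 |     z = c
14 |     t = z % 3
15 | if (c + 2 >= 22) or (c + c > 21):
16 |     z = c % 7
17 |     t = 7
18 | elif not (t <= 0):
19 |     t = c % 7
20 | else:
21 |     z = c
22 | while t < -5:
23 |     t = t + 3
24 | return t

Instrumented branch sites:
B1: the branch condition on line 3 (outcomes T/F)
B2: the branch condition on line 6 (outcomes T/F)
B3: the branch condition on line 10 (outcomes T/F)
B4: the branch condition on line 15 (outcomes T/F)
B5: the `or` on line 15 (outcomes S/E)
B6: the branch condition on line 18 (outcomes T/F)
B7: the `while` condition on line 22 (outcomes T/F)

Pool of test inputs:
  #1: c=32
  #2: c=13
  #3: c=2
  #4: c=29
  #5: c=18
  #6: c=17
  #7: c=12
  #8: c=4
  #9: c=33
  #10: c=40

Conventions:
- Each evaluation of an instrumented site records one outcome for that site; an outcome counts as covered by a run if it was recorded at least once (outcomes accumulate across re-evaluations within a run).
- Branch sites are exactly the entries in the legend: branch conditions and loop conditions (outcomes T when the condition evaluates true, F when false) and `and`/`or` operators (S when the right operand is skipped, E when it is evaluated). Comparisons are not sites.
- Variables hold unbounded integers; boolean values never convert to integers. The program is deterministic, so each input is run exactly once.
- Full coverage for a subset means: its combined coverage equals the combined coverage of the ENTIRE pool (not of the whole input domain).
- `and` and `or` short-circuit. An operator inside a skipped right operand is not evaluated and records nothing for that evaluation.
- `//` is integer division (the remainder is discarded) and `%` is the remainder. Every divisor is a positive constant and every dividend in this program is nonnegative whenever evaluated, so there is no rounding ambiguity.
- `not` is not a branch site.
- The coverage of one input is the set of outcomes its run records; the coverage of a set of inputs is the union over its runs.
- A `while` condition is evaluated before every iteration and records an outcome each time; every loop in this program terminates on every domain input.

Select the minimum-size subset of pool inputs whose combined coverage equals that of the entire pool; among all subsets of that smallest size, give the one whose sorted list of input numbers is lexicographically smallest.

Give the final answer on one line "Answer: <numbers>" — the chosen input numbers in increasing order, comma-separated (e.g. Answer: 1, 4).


#1 (c=32) -> covered: B1=F, B2=T, B3=F, B4=T, B5=S, B7=F
#2 (c=13) -> covered: B1=F, B2=F, B3=F, B4=T, B5=E, B7=F
#3 (c=2) -> covered: B1=F, B2=T, B3=F, B4=F, B5=E, B6=T, B7=F
#4 (c=29) -> covered: B1=F, B2=F, B3=T, B4=T, B5=S, B7=F
#5 (c=18) -> covered: B1=F, B2=T, B3=F, B4=T, B5=E, B7=F
#6 (c=17) -> covered: B1=F, B2=F, B3=F, B4=T, B5=E, B7=F
#7 (c=12) -> covered: B1=F, B2=T, B3=F, B4=T, B5=E, B7=F
#8 (c=4) -> covered: B1=F, B2=T, B3=F, B4=F, B5=E, B6=T, B7=F
#9 (c=33) -> covered: B1=F, B2=F, B3=T, B4=T, B5=S, B7=F
#10 (c=40) -> covered: B1=T, B3=T, B4=T, B5=S, B7=F
pool-wide coverage (12 outcomes): B1=T, B1=F, B2=T, B2=F, B3=T, B3=F, B4=T, B4=F, B5=S, B5=E, B6=T, B7=F
size 1 is not enough: best union over all size-1 subsets is 7/12
size 2 is not enough: best union over all size-2 subsets is 11/12
at size 3, {2, 3, 10} reaches all 12 outcomes; every lexicographically earlier size-3 subset fails
Answer: 2, 3, 10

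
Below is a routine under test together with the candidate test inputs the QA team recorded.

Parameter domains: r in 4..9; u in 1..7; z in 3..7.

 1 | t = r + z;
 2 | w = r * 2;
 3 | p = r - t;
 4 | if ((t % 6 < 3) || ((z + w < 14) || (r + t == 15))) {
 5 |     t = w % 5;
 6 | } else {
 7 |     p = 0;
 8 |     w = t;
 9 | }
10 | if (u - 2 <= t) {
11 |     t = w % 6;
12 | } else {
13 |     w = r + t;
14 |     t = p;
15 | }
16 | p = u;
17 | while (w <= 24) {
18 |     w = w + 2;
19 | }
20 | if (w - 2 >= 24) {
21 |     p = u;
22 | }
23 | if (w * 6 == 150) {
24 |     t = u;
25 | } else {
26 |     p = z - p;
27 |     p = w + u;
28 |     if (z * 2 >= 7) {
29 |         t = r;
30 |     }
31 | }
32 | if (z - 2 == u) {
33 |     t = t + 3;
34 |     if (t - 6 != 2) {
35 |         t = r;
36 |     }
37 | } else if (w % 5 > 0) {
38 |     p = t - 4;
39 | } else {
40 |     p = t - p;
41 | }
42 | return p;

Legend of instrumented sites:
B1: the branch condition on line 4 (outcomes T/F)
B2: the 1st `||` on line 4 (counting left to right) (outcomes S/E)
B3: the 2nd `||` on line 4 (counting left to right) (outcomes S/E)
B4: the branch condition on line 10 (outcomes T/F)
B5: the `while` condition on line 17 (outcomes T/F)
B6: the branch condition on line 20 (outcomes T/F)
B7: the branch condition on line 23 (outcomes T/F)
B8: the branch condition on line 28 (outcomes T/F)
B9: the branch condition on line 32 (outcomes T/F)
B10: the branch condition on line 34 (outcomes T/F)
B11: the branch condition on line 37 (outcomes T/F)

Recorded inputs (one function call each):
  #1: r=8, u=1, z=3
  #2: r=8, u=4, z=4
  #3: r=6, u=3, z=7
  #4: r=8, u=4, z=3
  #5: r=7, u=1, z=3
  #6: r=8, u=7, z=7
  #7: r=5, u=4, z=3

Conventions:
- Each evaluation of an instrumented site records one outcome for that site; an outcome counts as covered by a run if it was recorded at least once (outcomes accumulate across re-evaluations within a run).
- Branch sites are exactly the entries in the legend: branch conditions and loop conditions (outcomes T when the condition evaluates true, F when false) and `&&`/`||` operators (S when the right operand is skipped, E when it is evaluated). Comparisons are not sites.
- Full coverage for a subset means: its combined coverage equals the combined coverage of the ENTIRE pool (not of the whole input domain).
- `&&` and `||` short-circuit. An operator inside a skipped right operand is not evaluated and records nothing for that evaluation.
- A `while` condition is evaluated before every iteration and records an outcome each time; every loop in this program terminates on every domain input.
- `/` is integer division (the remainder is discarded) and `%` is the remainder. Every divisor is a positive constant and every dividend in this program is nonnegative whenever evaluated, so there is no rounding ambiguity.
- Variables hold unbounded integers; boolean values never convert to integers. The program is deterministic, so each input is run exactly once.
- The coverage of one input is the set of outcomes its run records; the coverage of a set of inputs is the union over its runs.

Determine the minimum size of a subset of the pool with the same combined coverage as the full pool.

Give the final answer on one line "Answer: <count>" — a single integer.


input #1, r=8, u=1, z=3: events B2->E, B3->E, B1->F, B4->T, B5->T, B5->T, B5->T, B5->T, B5->T, B5->T, B5->T, B5->F, B6->F, B7->T, ...; outcomes B1=F, B2=E, B3=E, B4=T, B5=T, B5=F, B6=F, B7=T, B9=T, B10=T
input #2, r=8, u=4, z=4: events B2->S, B1->T, B4->F, B5->T, B5->T, B5->T, B5->T, B5->T, B5->T, B5->T, B5->T, B5->F, B6->F, B7->T, ...; outcomes B1=T, B2=S, B4=F, B5=T, B5=F, B6=F, B7=T, B9=F, B11=F
input #3, r=6, u=3, z=7: events B2->S, B1->T, B4->T, B5->T, B5->T, B5->T, B5->T, B5->T, B5->T, B5->T, B5->F, B6->T, B7->F, B8->T, ...; outcomes B1=T, B2=S, B4=T, B5=T, B5=F, B6=T, B7=F, B8=T, B9=F, B11=T
input #4, r=8, u=4, z=3: events B2->E, B3->E, B1->F, B4->T, B5->T, B5->T, B5->T, B5->T, B5->T, B5->T, B5->T, B5->F, B6->F, B7->T, ...; outcomes B1=F, B2=E, B3=E, B4=T, B5=T, B5=F, B6=F, B7=T, B9=F, B11=F
input #5, r=7, u=1, z=3: events B2->E, B3->E, B1->F, B4->T, B5->T, B5->T, B5->T, B5->T, B5->T, B5->T, B5->T, B5->T, B5->F, B6->T, ...; outcomes B1=F, B2=E, B3=E, B4=T, B5=T, B5=F, B6=T, B7=F, B8=F, B9=T, B10=T
input #6, r=8, u=7, z=7: events B2->E, B3->E, B1->F, B4->T, B5->T, B5->T, B5->T, B5->T, B5->T, B5->F, B6->F, B7->T, B9->F, B11->F; outcomes B1=F, B2=E, B3=E, B4=T, B5=T, B5=F, B6=F, B7=T, B9=F, B11=F
input #7, r=5, u=4, z=3: events B2->S, B1->T, B4->F, B5->T, B5->T, B5->T, B5->T, B5->T, B5->T, B5->T, B5->T, B5->T, B5->T, B5->F, ...; outcomes B1=T, B2=S, B4=F, B5=T, B5=F, B6=F, B7=T, B9=F, B11=F
the full pool covers 20 outcomes: B1=T, B1=F, B2=S, B2=E, B3=E, B4=T, B4=F, B5=T, B5=F, B6=T, B6=F, B7=T, B7=F, B8=T, B8=F, B9=T, B9=F, B10=T, B11=T, B11=F
every size-1 subset falls short of the 20 outcomes (best: 11/20)
every size-2 subset falls short of the 20 outcomes (best: 18/20)
size 3: inputs {2, 3, 5} cover all 20 outcomes, and no lexicographically smaller subset of this size does
Answer: 3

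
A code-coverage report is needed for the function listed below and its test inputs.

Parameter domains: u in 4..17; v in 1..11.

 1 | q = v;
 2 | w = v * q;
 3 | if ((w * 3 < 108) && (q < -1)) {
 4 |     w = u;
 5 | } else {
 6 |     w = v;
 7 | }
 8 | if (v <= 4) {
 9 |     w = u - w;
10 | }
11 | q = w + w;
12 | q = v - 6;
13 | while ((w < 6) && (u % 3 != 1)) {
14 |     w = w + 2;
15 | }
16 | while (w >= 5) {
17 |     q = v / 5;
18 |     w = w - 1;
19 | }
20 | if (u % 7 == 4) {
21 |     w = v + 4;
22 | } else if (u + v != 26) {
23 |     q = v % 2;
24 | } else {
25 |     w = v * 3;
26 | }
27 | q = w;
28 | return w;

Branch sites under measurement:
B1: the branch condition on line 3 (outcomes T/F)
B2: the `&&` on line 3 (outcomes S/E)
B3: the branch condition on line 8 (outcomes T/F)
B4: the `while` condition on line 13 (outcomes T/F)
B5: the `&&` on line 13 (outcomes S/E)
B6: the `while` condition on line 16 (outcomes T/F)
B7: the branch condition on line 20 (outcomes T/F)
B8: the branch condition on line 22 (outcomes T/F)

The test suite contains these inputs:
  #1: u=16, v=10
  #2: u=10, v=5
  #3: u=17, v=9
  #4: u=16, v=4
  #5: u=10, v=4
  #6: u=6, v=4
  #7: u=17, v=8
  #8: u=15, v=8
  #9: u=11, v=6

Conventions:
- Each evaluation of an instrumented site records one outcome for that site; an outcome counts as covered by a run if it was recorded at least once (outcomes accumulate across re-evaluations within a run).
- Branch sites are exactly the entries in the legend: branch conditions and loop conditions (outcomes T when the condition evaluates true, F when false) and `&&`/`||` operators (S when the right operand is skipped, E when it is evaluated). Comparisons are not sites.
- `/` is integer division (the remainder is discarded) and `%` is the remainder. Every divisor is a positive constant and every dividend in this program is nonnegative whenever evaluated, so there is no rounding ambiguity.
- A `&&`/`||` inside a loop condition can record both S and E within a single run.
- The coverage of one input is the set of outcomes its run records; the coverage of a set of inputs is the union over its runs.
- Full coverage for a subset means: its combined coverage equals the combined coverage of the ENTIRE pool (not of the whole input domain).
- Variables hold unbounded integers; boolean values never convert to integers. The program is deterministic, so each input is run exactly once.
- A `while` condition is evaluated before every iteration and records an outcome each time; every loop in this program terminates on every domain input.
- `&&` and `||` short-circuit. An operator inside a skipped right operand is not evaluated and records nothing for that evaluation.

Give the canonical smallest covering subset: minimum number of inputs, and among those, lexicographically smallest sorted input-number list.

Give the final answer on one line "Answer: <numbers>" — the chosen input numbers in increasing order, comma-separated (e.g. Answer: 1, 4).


test 1 (u=16, v=10) hits B1=F, B2=S, B3=F, B4=F, B5=S, B6=T, B6=F, B7=F, B8=F
test 2 (u=10, v=5) hits B1=F, B2=E, B3=F, B4=F, B5=E, B6=T, B6=F, B7=F, B8=T
test 3 (u=17, v=9) hits B1=F, B2=S, B3=F, B4=F, B5=S, B6=T, B6=F, B7=F, B8=F
test 4 (u=16, v=4) hits B1=F, B2=E, B3=T, B4=F, B5=S, B6=T, B6=F, B7=F, B8=T
test 5 (u=10, v=4) hits B1=F, B2=E, B3=T, B4=F, B5=S, B6=T, B6=F, B7=F, B8=T
test 6 (u=6, v=4) hits B1=F, B2=E, B3=T, B4=T, B4=F, B5=S, B5=E, B6=T, B6=F, B7=F, B8=T
test 7 (u=17, v=8) hits B1=F, B2=S, B3=F, B4=F, B5=S, B6=T, B6=F, B7=F, B8=T
test 8 (u=15, v=8) hits B1=F, B2=S, B3=F, B4=F, B5=S, B6=T, B6=F, B7=F, B8=T
test 9 (u=11, v=6) hits B1=F, B2=S, B3=F, B4=F, B5=S, B6=T, B6=F, B7=T
the full pool covers 15 outcomes: B1=F, B2=S, B2=E, B3=T, B3=F, B4=T, B4=F, B5=S, B5=E, B6=T, B6=F, B7=T, B7=F, B8=T, B8=F
size 1 is not enough: best union over all size-1 subsets is 11/15
size 2 is not enough: best union over all size-2 subsets is 14/15
the canonical winner is {1, 6, 9}: size 3, full 15-outcome coverage, earliest index list among size-3 covers
Answer: 1, 6, 9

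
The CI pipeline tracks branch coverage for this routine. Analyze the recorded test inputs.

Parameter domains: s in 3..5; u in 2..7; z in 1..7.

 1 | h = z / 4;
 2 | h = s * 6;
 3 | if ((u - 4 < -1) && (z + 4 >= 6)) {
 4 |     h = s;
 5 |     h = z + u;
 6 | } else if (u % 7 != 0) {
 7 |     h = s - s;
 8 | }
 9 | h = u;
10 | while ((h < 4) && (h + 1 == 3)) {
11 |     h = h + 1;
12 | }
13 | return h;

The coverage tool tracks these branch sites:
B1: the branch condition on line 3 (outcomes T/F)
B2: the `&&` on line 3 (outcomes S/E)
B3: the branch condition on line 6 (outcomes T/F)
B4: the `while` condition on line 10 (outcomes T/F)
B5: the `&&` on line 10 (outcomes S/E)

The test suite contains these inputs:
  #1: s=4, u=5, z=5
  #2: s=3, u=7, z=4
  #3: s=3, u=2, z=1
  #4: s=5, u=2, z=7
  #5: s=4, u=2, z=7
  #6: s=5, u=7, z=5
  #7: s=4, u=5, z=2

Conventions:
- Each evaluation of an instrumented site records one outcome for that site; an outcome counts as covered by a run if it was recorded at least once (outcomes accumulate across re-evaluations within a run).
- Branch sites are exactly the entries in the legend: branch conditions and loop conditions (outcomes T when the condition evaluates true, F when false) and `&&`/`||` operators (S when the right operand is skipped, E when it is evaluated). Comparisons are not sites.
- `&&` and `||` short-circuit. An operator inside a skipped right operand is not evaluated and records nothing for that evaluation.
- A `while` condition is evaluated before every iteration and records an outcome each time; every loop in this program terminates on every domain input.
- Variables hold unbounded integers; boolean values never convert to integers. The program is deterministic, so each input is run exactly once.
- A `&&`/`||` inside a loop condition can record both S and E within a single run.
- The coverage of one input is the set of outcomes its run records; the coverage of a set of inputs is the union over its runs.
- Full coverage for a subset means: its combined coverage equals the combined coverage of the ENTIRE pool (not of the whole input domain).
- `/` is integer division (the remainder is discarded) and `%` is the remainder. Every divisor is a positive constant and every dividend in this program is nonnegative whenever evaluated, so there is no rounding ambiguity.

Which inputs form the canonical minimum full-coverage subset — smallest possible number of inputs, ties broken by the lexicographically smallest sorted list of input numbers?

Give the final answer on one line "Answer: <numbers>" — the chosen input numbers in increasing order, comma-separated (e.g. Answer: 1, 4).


#1 (s=4, u=5, z=5) -> B2->S, B1->F, B3->T, B5->S, B4->F; covered: B1=F, B2=S, B3=T, B4=F, B5=S
#2 (s=3, u=7, z=4) -> B2->S, B1->F, B3->F, B5->S, B4->F; covered: B1=F, B2=S, B3=F, B4=F, B5=S
#3 (s=3, u=2, z=1) -> B2->E, B1->F, B3->T, B5->E, B4->T, B5->E, B4->F; covered: B1=F, B2=E, B3=T, B4=T, B4=F, B5=E
#4 (s=5, u=2, z=7) -> B2->E, B1->T, B5->E, B4->T, B5->E, B4->F; covered: B1=T, B2=E, B4=T, B4=F, B5=E
#5 (s=4, u=2, z=7) -> B2->E, B1->T, B5->E, B4->T, B5->E, B4->F; covered: B1=T, B2=E, B4=T, B4=F, B5=E
#6 (s=5, u=7, z=5) -> B2->S, B1->F, B3->F, B5->S, B4->F; covered: B1=F, B2=S, B3=F, B4=F, B5=S
#7 (s=4, u=5, z=2) -> B2->S, B1->F, B3->T, B5->S, B4->F; covered: B1=F, B2=S, B3=T, B4=F, B5=S
pool-wide coverage (10 outcomes): B1=T, B1=F, B2=S, B2=E, B3=T, B3=F, B4=T, B4=F, B5=S, B5=E
no size-1 subset reaches all 10 outcomes (best union: 6/10)
no size-2 subset reaches all 10 outcomes (best union: 9/10)
inputs {1, 2, 4} (size 3) cover everything; no size-3 subset with a lexicographically smaller index list covers all 10
Answer: 1, 2, 4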